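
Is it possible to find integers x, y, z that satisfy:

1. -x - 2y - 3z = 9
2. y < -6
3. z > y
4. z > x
Yes

Take x = 1, y = -8, z = 2. Substituting into each constraint:
  (1) (-1) - 2(-8) - 3(2) = 9 ✓
  (2) -8 < -6 ✓
  (3) 2 > -8 ✓
  (4) 2 > 1 ✓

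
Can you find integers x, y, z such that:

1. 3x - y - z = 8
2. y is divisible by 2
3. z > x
Yes

Take x = 5, y = 0, z = 7. Substituting into each constraint:
  (1) 3(5) + 0 + (-7) = 8 ✓
  (2) 0 = 2 × 0, remainder 0 ✓
  (3) 7 > 5 ✓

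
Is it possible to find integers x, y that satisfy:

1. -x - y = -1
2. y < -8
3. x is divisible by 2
Yes

Take x = 10, y = -9. Substituting into each constraint:
  (1) (-10) + 9 = -1 ✓
  (2) -9 < -8 ✓
  (3) 10 = 2 × 5, remainder 0 ✓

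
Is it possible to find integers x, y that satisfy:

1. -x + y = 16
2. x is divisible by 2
Yes

Take x = 0, y = 16. Substituting into each constraint:
  (1) 0 + 16 = 16 ✓
  (2) 0 = 2 × 0, remainder 0 ✓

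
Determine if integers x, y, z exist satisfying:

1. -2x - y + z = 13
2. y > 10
Yes

Take x = 0, y = 11, z = 24. Substituting into each constraint:
  (1) -2(0) + (-11) + 24 = 13 ✓
  (2) 11 > 10 ✓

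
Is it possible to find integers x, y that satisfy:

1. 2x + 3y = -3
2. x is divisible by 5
Yes

Take x = 0, y = -1. Substituting into each constraint:
  (1) 2(0) + 3(-1) = -3 ✓
  (2) 0 = 5 × 0, remainder 0 ✓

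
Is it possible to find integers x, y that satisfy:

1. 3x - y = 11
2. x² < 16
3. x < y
No

The full constraint system is jointly infeasible over the integers. Each constraint and what it forces:

  - 3x - y = 11: is a linear equation tying the variables together
  - x² < 16: restricts x to |x| ≤ 3
  - x < y: bounds one variable relative to another variable

The bounds confine x to {-3, -2, -1, 0, 1, 2, 3}. For each value, substitute into the equation:
  • x = -3: the equation forces y = -20, but y > x fails since -20 ≤ -3.
  • x = -2: the equation forces y = -17, but y > x fails since -17 ≤ -2.
  • x = -1: the equation forces y = -14, but y > x fails since -14 ≤ -1.
  • x = 0: the equation forces y = -11, but y > x fails since -11 ≤ 0.
  • x = 1: the equation forces y = -8, but y > x fails since -8 ≤ 1.
  • x = 2: the equation forces y = -5, but y > x fails since -5 ≤ 2.
  • x = 3: the equation forces y = -2, but y > x fails since -2 ≤ 3.
Every case fails, so no integer solution exists.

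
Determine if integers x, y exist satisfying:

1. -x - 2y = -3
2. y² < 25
Yes

Take x = 3, y = 0. Substituting into each constraint:
  (1) (-3) - 2(0) = -3 ✓
  (2) y² = (0)² = 0, and 0 < 25 ✓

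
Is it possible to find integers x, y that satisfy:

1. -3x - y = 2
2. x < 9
Yes

Take x = 0, y = -2. Substituting into each constraint:
  (1) -3(0) + 2 = 2 ✓
  (2) 0 < 9 ✓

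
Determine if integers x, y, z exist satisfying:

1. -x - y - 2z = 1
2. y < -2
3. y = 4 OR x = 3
Yes

Take x = 3, y = -4, z = 0. Substituting into each constraint:
  (1) (-3) + 4 - 2(0) = 1 ✓
  (2) -4 < -2 ✓
  (3) x = 3, target 3 ✓ (second branch holds)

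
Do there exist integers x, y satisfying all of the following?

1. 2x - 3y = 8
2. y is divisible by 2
Yes

Take x = 4, y = 0. Substituting into each constraint:
  (1) 2(4) - 3(0) = 8 ✓
  (2) 0 = 2 × 0, remainder 0 ✓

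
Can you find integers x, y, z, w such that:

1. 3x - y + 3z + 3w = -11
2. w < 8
Yes

Take x = 0, y = 2, z = -3, w = 0. Substituting into each constraint:
  (1) 3(0) + (-2) + 3(-3) + 3(0) = -11 ✓
  (2) 0 < 8 ✓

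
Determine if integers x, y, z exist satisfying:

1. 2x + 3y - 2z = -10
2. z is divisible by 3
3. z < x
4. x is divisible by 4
Yes

Take x = 4, y = -6, z = 0. Substituting into each constraint:
  (1) 2(4) + 3(-6) - 2(0) = -10 ✓
  (2) 0 = 3 × 0, remainder 0 ✓
  (3) 0 < 4 ✓
  (4) 4 = 4 × 1, remainder 0 ✓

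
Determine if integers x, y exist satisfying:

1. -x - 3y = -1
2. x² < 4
Yes

Take x = 1, y = 0. Substituting into each constraint:
  (1) (-1) - 3(0) = -1 ✓
  (2) x² = (1)² = 1, and 1 < 4 ✓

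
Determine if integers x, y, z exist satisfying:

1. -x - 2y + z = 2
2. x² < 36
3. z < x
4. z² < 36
Yes

Take x = 0, y = -2, z = -2. Substituting into each constraint:
  (1) 0 - 2(-2) + (-2) = 2 ✓
  (2) x² = (0)² = 0, and 0 < 36 ✓
  (3) -2 < 0 ✓
  (4) z² = (-2)² = 4, and 4 < 36 ✓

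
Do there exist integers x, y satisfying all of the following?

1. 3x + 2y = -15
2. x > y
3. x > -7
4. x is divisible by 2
No

A contradictory subset is {3x + 2y = -15, x is divisible by 2}. No integer assignment can satisfy these jointly:

  - 3x + 2y = -15: is a linear equation tying the variables together
  - x is divisible by 2: restricts x to multiples of 2

Modular obstruction: writing x = 2x', every remaining term of the linear equation is divisible by 2, so the left side is ≡ 0 (mod 2); but the right side -15 ≡ 1 (mod 2). No integers can satisfy it.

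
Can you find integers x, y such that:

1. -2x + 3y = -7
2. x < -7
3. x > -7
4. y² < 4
No

A contradictory subset is {x < -7, x > -7}. No integer assignment can satisfy these jointly:

  - x < -7: bounds one variable relative to a constant
  - x > -7: bounds one variable relative to a constant

Direct contradiction: the bounds on x require x ≥ -6 and x ≤ -8 simultaneously, which is empty.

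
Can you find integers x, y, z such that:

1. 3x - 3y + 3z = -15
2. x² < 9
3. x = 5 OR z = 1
Yes

Take x = -1, y = 5, z = 1. Substituting into each constraint:
  (1) 3(-1) - 3(5) + 3(1) = -15 ✓
  (2) x² = (-1)² = 1, and 1 < 9 ✓
  (3) z = 1, target 1 ✓ (second branch holds)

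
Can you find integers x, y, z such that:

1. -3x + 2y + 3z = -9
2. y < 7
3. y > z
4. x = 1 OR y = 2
Yes

Take x = 1, y = 0, z = -2. Substituting into each constraint:
  (1) -3(1) + 2(0) + 3(-2) = -9 ✓
  (2) 0 < 7 ✓
  (3) 0 > -2 ✓
  (4) x = 1, target 1 ✓ (first branch holds)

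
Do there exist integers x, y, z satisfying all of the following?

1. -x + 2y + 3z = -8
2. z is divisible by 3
Yes

Take x = 0, y = -4, z = 0. Substituting into each constraint:
  (1) 0 + 2(-4) + 3(0) = -8 ✓
  (2) 0 = 3 × 0, remainder 0 ✓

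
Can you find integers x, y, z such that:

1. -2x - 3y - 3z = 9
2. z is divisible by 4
Yes

Take x = 0, y = -3, z = 0. Substituting into each constraint:
  (1) -2(0) - 3(-3) - 3(0) = 9 ✓
  (2) 0 = 4 × 0, remainder 0 ✓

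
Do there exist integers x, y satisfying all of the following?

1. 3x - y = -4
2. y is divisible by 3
No

The full constraint system is jointly infeasible over the integers. Each constraint and what it forces:

  - 3x - y = -4: is a linear equation tying the variables together
  - y is divisible by 3: restricts y to multiples of 3

Modular obstruction: writing y = 3y', every remaining term of the linear equation is divisible by 3, so the left side is ≡ 0 (mod 3); but the right side -4 ≡ 2 (mod 3). No integers can satisfy it.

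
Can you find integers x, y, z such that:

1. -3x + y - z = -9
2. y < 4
Yes

Take x = 3, y = 0, z = 0. Substituting into each constraint:
  (1) -3(3) + 0 + 0 = -9 ✓
  (2) 0 < 4 ✓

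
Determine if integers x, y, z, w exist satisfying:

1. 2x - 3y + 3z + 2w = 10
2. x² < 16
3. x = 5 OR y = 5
Yes

Take x = 2, y = 5, z = 7, w = 0. Substituting into each constraint:
  (1) 2(2) - 3(5) + 3(7) + 2(0) = 10 ✓
  (2) x² = (2)² = 4, and 4 < 16 ✓
  (3) y = 5, target 5 ✓ (second branch holds)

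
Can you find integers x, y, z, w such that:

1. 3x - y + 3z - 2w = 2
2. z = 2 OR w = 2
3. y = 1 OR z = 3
Yes

Take x = 0, y = 3, z = 3, w = 2. Substituting into each constraint:
  (1) 3(0) + (-3) + 3(3) - 2(2) = 2 ✓
  (2) w = 2, target 2 ✓ (second branch holds)
  (3) z = 3, target 3 ✓ (second branch holds)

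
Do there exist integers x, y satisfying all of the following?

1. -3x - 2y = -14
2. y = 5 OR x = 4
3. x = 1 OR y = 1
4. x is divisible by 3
No

A contradictory subset is {-3x - 2y = -14, y = 5 OR x = 4, x is divisible by 3}. No integer assignment can satisfy these jointly:

  - -3x - 2y = -14: is a linear equation tying the variables together
  - y = 5 OR x = 4: forces a choice: either y = 5 or x = 4
  - x is divisible by 3: restricts x to multiples of 3

Split on the disjunction (y = 5 OR x = 4):
  • If y = 5: with y = 5, writing x = 3x', every remaining term of the linear equation is divisible by 9, so the left side is ≡ 0 (mod 9); but the right side -4 ≡ 5 (mod 9). No integers can satisfy it.
  • If x = 4: this contradicts the divisibility constraint — 4 is not a multiple of 3.
Both branches are infeasible, so the system has no integer solution.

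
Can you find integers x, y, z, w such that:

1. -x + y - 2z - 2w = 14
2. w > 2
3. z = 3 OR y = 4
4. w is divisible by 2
Yes

Take x = -18, y = 4, z = 0, w = 4. Substituting into each constraint:
  (1) 18 + 4 - 2(0) - 2(4) = 14 ✓
  (2) 4 > 2 ✓
  (3) y = 4, target 4 ✓ (second branch holds)
  (4) 4 = 2 × 2, remainder 0 ✓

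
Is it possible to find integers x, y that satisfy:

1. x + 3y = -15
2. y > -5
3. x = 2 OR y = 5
Yes

Take x = -30, y = 5. Substituting into each constraint:
  (1) (-30) + 3(5) = -15 ✓
  (2) 5 > -5 ✓
  (3) y = 5, target 5 ✓ (second branch holds)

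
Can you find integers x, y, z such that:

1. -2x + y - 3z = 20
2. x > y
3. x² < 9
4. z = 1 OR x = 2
Yes

Take x = 2, y = 0, z = -8. Substituting into each constraint:
  (1) -2(2) + 0 - 3(-8) = 20 ✓
  (2) 2 > 0 ✓
  (3) x² = (2)² = 4, and 4 < 9 ✓
  (4) x = 2, target 2 ✓ (second branch holds)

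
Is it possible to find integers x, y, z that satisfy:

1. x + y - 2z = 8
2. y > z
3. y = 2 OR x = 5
Yes

Take x = 8, y = 2, z = 1. Substituting into each constraint:
  (1) 8 + 2 - 2(1) = 8 ✓
  (2) 2 > 1 ✓
  (3) y = 2, target 2 ✓ (first branch holds)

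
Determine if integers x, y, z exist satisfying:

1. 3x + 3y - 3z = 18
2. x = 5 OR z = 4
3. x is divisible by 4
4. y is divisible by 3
Yes

Take x = 16, y = -6, z = 4. Substituting into each constraint:
  (1) 3(16) + 3(-6) - 3(4) = 18 ✓
  (2) z = 4, target 4 ✓ (second branch holds)
  (3) 16 = 4 × 4, remainder 0 ✓
  (4) -6 = 3 × -2, remainder 0 ✓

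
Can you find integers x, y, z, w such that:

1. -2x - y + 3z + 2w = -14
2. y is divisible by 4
Yes

Take x = 7, y = 0, z = 0, w = 0. Substituting into each constraint:
  (1) -2(7) + 0 + 3(0) + 2(0) = -14 ✓
  (2) 0 = 4 × 0, remainder 0 ✓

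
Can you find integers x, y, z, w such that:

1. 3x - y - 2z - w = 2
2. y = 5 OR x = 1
Yes

Take x = 0, y = 5, z = 0, w = -7. Substituting into each constraint:
  (1) 3(0) + (-5) - 2(0) + 7 = 2 ✓
  (2) y = 5, target 5 ✓ (first branch holds)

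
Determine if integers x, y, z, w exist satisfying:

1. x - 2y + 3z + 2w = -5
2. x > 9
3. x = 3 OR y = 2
Yes

Take x = 10, y = 2, z = -5, w = 2. Substituting into each constraint:
  (1) 10 - 2(2) + 3(-5) + 2(2) = -5 ✓
  (2) 10 > 9 ✓
  (3) y = 2, target 2 ✓ (second branch holds)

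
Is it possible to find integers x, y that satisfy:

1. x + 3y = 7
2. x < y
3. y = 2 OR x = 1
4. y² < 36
Yes

Take x = 1, y = 2. Substituting into each constraint:
  (1) 1 + 3(2) = 7 ✓
  (2) 1 < 2 ✓
  (3) y = 2, target 2 ✓ (first branch holds)
  (4) y² = (2)² = 4, and 4 < 36 ✓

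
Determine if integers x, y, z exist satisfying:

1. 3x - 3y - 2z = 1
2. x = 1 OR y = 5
Yes

Take x = 0, y = 5, z = -8. Substituting into each constraint:
  (1) 3(0) - 3(5) - 2(-8) = 1 ✓
  (2) y = 5, target 5 ✓ (second branch holds)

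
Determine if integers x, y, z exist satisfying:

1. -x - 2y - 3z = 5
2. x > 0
Yes

Take x = 1, y = 0, z = -2. Substituting into each constraint:
  (1) (-1) - 2(0) - 3(-2) = 5 ✓
  (2) 1 > 0 ✓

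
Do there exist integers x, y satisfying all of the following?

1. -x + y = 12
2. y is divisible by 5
Yes

Take x = -12, y = 0. Substituting into each constraint:
  (1) 12 + 0 = 12 ✓
  (2) 0 = 5 × 0, remainder 0 ✓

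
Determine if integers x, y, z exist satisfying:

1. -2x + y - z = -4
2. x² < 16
Yes

Take x = 2, y = 0, z = 0. Substituting into each constraint:
  (1) -2(2) + 0 + 0 = -4 ✓
  (2) x² = (2)² = 4, and 4 < 16 ✓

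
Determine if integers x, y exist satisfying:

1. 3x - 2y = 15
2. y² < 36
Yes

Take x = 5, y = 0. Substituting into each constraint:
  (1) 3(5) - 2(0) = 15 ✓
  (2) y² = (0)² = 0, and 0 < 36 ✓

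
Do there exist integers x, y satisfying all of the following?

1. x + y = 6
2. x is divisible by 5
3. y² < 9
Yes

Take x = 5, y = 1. Substituting into each constraint:
  (1) 5 + 1 = 6 ✓
  (2) 5 = 5 × 1, remainder 0 ✓
  (3) y² = (1)² = 1, and 1 < 9 ✓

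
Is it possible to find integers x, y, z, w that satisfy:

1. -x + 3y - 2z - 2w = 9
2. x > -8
Yes

Take x = -6, y = 1, z = 0, w = 0. Substituting into each constraint:
  (1) 6 + 3(1) - 2(0) - 2(0) = 9 ✓
  (2) -6 > -8 ✓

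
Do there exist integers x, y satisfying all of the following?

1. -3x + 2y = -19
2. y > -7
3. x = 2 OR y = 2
No

The full constraint system is jointly infeasible over the integers. Each constraint and what it forces:

  - -3x + 2y = -19: is a linear equation tying the variables together
  - y > -7: bounds one variable relative to a constant
  - x = 2 OR y = 2: forces a choice: either x = 2 or y = 2

Split on the disjunction (x = 2 OR y = 2):
  • If x = 2: with x = 2, every remaining term of the linear equation is divisible by 2, so the left side is ≡ 0 (mod 2); but the right side -13 ≡ 1 (mod 2). No integers can satisfy it.
  • If y = 2: with y = 2, every remaining term of the linear equation is divisible by 3, so the left side is ≡ 0 (mod 3); but the right side -23 ≡ 1 (mod 3). No integers can satisfy it.
Both branches are infeasible, so the system has no integer solution.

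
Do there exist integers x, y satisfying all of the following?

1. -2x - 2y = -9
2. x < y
No

Even the single constraint (-2x - 2y = -9) is infeasible over the integers.

  - -2x - 2y = -9: every term on the left is divisible by 2, so the LHS ≡ 0 (mod 2), but the RHS -9 is not — no integer solution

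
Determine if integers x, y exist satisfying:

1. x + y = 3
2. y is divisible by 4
Yes

Take x = 3, y = 0. Substituting into each constraint:
  (1) 3 + 0 = 3 ✓
  (2) 0 = 4 × 0, remainder 0 ✓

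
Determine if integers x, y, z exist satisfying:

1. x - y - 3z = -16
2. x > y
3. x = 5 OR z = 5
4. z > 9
Yes

Take x = 5, y = -9, z = 10. Substituting into each constraint:
  (1) 5 + 9 - 3(10) = -16 ✓
  (2) 5 > -9 ✓
  (3) x = 5, target 5 ✓ (first branch holds)
  (4) 10 > 9 ✓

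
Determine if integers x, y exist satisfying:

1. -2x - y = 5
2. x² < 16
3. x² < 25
Yes

Take x = -3, y = 1. Substituting into each constraint:
  (1) -2(-3) + (-1) = 5 ✓
  (2) x² = (-3)² = 9, and 9 < 16 ✓
  (3) x² = (-3)² = 9, and 9 < 25 ✓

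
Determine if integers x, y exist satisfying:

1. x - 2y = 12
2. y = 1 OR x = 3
Yes

Take x = 14, y = 1. Substituting into each constraint:
  (1) 14 - 2(1) = 12 ✓
  (2) y = 1, target 1 ✓ (first branch holds)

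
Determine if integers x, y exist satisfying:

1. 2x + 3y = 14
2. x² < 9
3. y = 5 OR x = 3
No

The full constraint system is jointly infeasible over the integers. Each constraint and what it forces:

  - 2x + 3y = 14: is a linear equation tying the variables together
  - x² < 9: restricts x to |x| ≤ 2
  - y = 5 OR x = 3: forces a choice: either y = 5 or x = 3

Split on the disjunction (y = 5 OR x = 3):
  • If y = 5: with y = 5, every remaining term of the linear equation is divisible by 2, so the left side is ≡ 0 (mod 2); but the right side -1 ≡ 1 (mod 2). No integers can satisfy it.
  • If x = 3: this contradicts x² < 9, which requires |x| ≤ 2.
Both branches are infeasible, so the system has no integer solution.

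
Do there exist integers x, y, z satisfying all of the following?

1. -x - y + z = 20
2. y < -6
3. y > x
Yes

Take x = -8, y = -7, z = 5. Substituting into each constraint:
  (1) 8 + 7 + 5 = 20 ✓
  (2) -7 < -6 ✓
  (3) -7 > -8 ✓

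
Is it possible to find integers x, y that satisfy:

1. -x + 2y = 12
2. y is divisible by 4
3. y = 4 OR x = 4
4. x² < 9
No

A contradictory subset is {-x + 2y = 12, y = 4 OR x = 4, x² < 9}. No integer assignment can satisfy these jointly:

  - -x + 2y = 12: is a linear equation tying the variables together
  - y = 4 OR x = 4: forces a choice: either y = 4 or x = 4
  - x² < 9: restricts x to |x| ≤ 2

Split on the disjunction (y = 4 OR x = 4):
  • If y = 4: the equation forces x = -4, but x² < 9 requires |x| ≤ 2.
  • If x = 4: this contradicts x² < 9, which requires |x| ≤ 2.
Both branches are infeasible, so the system has no integer solution.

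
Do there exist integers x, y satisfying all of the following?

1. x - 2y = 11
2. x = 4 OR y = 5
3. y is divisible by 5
Yes

Take x = 21, y = 5. Substituting into each constraint:
  (1) 21 - 2(5) = 11 ✓
  (2) y = 5, target 5 ✓ (second branch holds)
  (3) 5 = 5 × 1, remainder 0 ✓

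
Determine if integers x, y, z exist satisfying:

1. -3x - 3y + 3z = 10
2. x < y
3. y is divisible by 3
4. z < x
No

Even the single constraint (-3x - 3y + 3z = 10) is infeasible over the integers.

  - -3x - 3y + 3z = 10: every term on the left is divisible by 3, so the LHS ≡ 0 (mod 3), but the RHS 10 is not — no integer solution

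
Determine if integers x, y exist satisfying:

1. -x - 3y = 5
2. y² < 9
Yes

Take x = 1, y = -2. Substituting into each constraint:
  (1) (-1) - 3(-2) = 5 ✓
  (2) y² = (-2)² = 4, and 4 < 9 ✓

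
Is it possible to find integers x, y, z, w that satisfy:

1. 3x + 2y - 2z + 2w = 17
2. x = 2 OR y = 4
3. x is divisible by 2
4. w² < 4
No

A contradictory subset is {3x + 2y - 2z + 2w = 17, x = 2 OR y = 4, x is divisible by 2}. No integer assignment can satisfy these jointly:

  - 3x + 2y - 2z + 2w = 17: is a linear equation tying the variables together
  - x = 2 OR y = 4: forces a choice: either x = 2 or y = 4
  - x is divisible by 2: restricts x to multiples of 2

Modular obstruction: writing x = 2x', every remaining term of the linear equation is divisible by 2, so the left side is ≡ 0 (mod 2); but the right side 17 ≡ 1 (mod 2). No integers can satisfy it.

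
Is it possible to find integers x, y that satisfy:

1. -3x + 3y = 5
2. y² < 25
No

Even the single constraint (-3x + 3y = 5) is infeasible over the integers.

  - -3x + 3y = 5: every term on the left is divisible by 3, so the LHS ≡ 0 (mod 3), but the RHS 5 is not — no integer solution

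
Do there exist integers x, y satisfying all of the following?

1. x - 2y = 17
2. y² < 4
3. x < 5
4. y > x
No

A contradictory subset is {x - 2y = 17, y² < 4, y > x}. No integer assignment can satisfy these jointly:

  - x - 2y = 17: is a linear equation tying the variables together
  - y² < 4: restricts y to |y| ≤ 1
  - y > x: bounds one variable relative to another variable

Propagating the comparison: x < y and y ≤ 1 give x ≤ 0. Range argument: with x ∈ [−∞, 0], y ∈ [-1, 1], the left side of the equation is at most 2, but the right side is 17 > 2. No integer solution exists.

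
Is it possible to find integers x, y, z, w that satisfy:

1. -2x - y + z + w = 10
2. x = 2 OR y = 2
Yes

Take x = 0, y = 2, z = 0, w = 12. Substituting into each constraint:
  (1) -2(0) + (-2) + 0 + 12 = 10 ✓
  (2) y = 2, target 2 ✓ (second branch holds)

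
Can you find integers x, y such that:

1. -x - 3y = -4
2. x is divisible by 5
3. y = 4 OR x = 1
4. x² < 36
No

A contradictory subset is {-x - 3y = -4, x is divisible by 5, y = 4 OR x = 1}. No integer assignment can satisfy these jointly:

  - -x - 3y = -4: is a linear equation tying the variables together
  - x is divisible by 5: restricts x to multiples of 5
  - y = 4 OR x = 1: forces a choice: either y = 4 or x = 1

Split on the disjunction (y = 4 OR x = 1):
  • If y = 4: with y = 4, writing x = 5x', every remaining term of the linear equation is divisible by 5, so the left side is ≡ 0 (mod 5); but the right side 8 ≡ 3 (mod 5). No integers can satisfy it.
  • If x = 1: this contradicts the divisibility constraint — 1 is not a multiple of 5.
Both branches are infeasible, so the system has no integer solution.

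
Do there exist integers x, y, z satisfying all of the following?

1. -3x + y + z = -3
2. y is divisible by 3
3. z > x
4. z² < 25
Yes

Take x = 2, y = 0, z = 3. Substituting into each constraint:
  (1) -3(2) + 0 + 3 = -3 ✓
  (2) 0 = 3 × 0, remainder 0 ✓
  (3) 3 > 2 ✓
  (4) z² = (3)² = 9, and 9 < 25 ✓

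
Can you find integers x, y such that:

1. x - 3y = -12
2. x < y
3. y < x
No

A contradictory subset is {x < y, y < x}. No integer assignment can satisfy these jointly:

  - x < y: bounds one variable relative to another variable
  - y < x: bounds one variable relative to another variable

Direct contradiction: y > x and x > y cannot both hold.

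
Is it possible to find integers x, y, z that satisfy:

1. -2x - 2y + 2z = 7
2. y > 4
No

Even the single constraint (-2x - 2y + 2z = 7) is infeasible over the integers.

  - -2x - 2y + 2z = 7: every term on the left is divisible by 2, so the LHS ≡ 0 (mod 2), but the RHS 7 is not — no integer solution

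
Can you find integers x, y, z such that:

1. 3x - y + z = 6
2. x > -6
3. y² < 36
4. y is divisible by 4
Yes

Take x = 0, y = 0, z = 6. Substituting into each constraint:
  (1) 3(0) + 0 + 6 = 6 ✓
  (2) 0 > -6 ✓
  (3) y² = (0)² = 0, and 0 < 36 ✓
  (4) 0 = 4 × 0, remainder 0 ✓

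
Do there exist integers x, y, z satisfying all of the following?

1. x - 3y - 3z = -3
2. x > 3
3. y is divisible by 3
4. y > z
Yes

Take x = 6, y = 3, z = 0. Substituting into each constraint:
  (1) 6 - 3(3) - 3(0) = -3 ✓
  (2) 6 > 3 ✓
  (3) 3 = 3 × 1, remainder 0 ✓
  (4) 3 > 0 ✓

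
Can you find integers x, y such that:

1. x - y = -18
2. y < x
No

The full constraint system is jointly infeasible over the integers. Each constraint and what it forces:

  - x - y = -18: is a linear equation tying the variables together
  - y < x: bounds one variable relative to another variable

From the equation, x − y = -18, i.e. x − y = -18; but x > y requires x − y ≥ 1. Contradiction.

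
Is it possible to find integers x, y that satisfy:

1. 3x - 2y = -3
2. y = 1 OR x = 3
Yes

Take x = 3, y = 6. Substituting into each constraint:
  (1) 3(3) - 2(6) = -3 ✓
  (2) x = 3, target 3 ✓ (second branch holds)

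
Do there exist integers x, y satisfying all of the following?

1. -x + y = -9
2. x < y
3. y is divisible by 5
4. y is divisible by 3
No

A contradictory subset is {-x + y = -9, x < y}. No integer assignment can satisfy these jointly:

  - -x + y = -9: is a linear equation tying the variables together
  - x < y: bounds one variable relative to another variable

From the equation, x − y = 9, i.e. y − x = -9; but y > x requires y − x ≥ 1. Contradiction.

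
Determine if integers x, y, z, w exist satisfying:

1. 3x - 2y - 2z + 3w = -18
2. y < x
Yes

Take x = 0, y = -1, z = 10, w = 0. Substituting into each constraint:
  (1) 3(0) - 2(-1) - 2(10) + 3(0) = -18 ✓
  (2) -1 < 0 ✓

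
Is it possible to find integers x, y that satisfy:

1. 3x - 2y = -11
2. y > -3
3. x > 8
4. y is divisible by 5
Yes

Take x = 13, y = 25. Substituting into each constraint:
  (1) 3(13) - 2(25) = -11 ✓
  (2) 25 > -3 ✓
  (3) 13 > 8 ✓
  (4) 25 = 5 × 5, remainder 0 ✓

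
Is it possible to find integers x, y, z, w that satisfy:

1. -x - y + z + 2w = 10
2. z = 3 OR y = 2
Yes

Take x = 0, y = -7, z = 3, w = 0. Substituting into each constraint:
  (1) 0 + 7 + 3 + 2(0) = 10 ✓
  (2) z = 3, target 3 ✓ (first branch holds)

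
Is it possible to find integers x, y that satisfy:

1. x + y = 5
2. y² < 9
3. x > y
Yes

Take x = 5, y = 0. Substituting into each constraint:
  (1) 5 + 0 = 5 ✓
  (2) y² = (0)² = 0, and 0 < 9 ✓
  (3) 5 > 0 ✓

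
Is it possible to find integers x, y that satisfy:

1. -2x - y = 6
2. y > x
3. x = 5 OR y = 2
Yes

Take x = -4, y = 2. Substituting into each constraint:
  (1) -2(-4) + (-2) = 6 ✓
  (2) 2 > -4 ✓
  (3) y = 2, target 2 ✓ (second branch holds)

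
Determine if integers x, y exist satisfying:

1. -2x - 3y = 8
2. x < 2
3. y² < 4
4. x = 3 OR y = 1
No

A contradictory subset is {-2x - 3y = 8, x < 2, x = 3 OR y = 1}. No integer assignment can satisfy these jointly:

  - -2x - 3y = 8: is a linear equation tying the variables together
  - x < 2: bounds one variable relative to a constant
  - x = 3 OR y = 1: forces a choice: either x = 3 or y = 1

Split on the disjunction (x = 3 OR y = 1):
  • If x = 3: this contradicts the bound x ≤ 1.
  • If y = 1: with y = 1, every remaining term of the linear equation is divisible by 2, so the left side is ≡ 0 (mod 2); but the right side 11 ≡ 1 (mod 2). No integers can satisfy it.
Both branches are infeasible, so the system has no integer solution.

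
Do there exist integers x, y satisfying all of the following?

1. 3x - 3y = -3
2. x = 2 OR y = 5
Yes

Take x = 2, y = 3. Substituting into each constraint:
  (1) 3(2) - 3(3) = -3 ✓
  (2) x = 2, target 2 ✓ (first branch holds)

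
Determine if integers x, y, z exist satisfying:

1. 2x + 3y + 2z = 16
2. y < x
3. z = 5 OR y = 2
Yes

Take x = 3, y = 2, z = 2. Substituting into each constraint:
  (1) 2(3) + 3(2) + 2(2) = 16 ✓
  (2) 2 < 3 ✓
  (3) y = 2, target 2 ✓ (second branch holds)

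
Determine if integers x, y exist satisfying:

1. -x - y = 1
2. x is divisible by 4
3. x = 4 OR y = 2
Yes

Take x = 4, y = -5. Substituting into each constraint:
  (1) (-4) + 5 = 1 ✓
  (2) 4 = 4 × 1, remainder 0 ✓
  (3) x = 4, target 4 ✓ (first branch holds)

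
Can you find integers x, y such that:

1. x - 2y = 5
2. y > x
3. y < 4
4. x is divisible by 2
No

A contradictory subset is {x - 2y = 5, x is divisible by 2}. No integer assignment can satisfy these jointly:

  - x - 2y = 5: is a linear equation tying the variables together
  - x is divisible by 2: restricts x to multiples of 2

Modular obstruction: writing x = 2x', every remaining term of the linear equation is divisible by 2, so the left side is ≡ 0 (mod 2); but the right side 5 ≡ 1 (mod 2). No integers can satisfy it.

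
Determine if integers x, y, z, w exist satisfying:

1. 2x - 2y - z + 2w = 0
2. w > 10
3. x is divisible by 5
Yes

Take x = 0, y = 0, z = 22, w = 11. Substituting into each constraint:
  (1) 2(0) - 2(0) + (-22) + 2(11) = 0 ✓
  (2) 11 > 10 ✓
  (3) 0 = 5 × 0, remainder 0 ✓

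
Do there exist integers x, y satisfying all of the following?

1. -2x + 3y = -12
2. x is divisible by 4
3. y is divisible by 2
Yes

Take x = 0, y = -4. Substituting into each constraint:
  (1) -2(0) + 3(-4) = -12 ✓
  (2) 0 = 4 × 0, remainder 0 ✓
  (3) -4 = 2 × -2, remainder 0 ✓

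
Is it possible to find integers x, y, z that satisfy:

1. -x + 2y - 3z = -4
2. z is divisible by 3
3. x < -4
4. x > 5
No

A contradictory subset is {x < -4, x > 5}. No integer assignment can satisfy these jointly:

  - x < -4: bounds one variable relative to a constant
  - x > 5: bounds one variable relative to a constant

Direct contradiction: the bounds on x require x ≥ 6 and x ≤ -5 simultaneously, which is empty.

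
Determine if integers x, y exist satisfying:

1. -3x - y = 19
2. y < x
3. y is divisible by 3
No

A contradictory subset is {-3x - y = 19, y is divisible by 3}. No integer assignment can satisfy these jointly:

  - -3x - y = 19: is a linear equation tying the variables together
  - y is divisible by 3: restricts y to multiples of 3

Modular obstruction: writing y = 3y', every remaining term of the linear equation is divisible by 3, so the left side is ≡ 0 (mod 3); but the right side 19 ≡ 1 (mod 3). No integers can satisfy it.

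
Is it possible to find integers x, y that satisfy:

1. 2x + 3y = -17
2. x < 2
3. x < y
Yes

Take x = -4, y = -3. Substituting into each constraint:
  (1) 2(-4) + 3(-3) = -17 ✓
  (2) -4 < 2 ✓
  (3) -4 < -3 ✓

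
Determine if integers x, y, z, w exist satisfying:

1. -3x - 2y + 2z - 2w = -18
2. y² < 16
Yes

Take x = 0, y = 0, z = 0, w = 9. Substituting into each constraint:
  (1) -3(0) - 2(0) + 2(0) - 2(9) = -18 ✓
  (2) y² = (0)² = 0, and 0 < 16 ✓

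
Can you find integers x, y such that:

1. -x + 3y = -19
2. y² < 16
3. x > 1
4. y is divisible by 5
Yes

Take x = 19, y = 0. Substituting into each constraint:
  (1) (-19) + 3(0) = -19 ✓
  (2) y² = (0)² = 0, and 0 < 16 ✓
  (3) 19 > 1 ✓
  (4) 0 = 5 × 0, remainder 0 ✓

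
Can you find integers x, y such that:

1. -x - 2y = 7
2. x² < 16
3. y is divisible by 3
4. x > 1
No

The full constraint system is jointly infeasible over the integers. Each constraint and what it forces:

  - -x - 2y = 7: is a linear equation tying the variables together
  - x² < 16: restricts x to |x| ≤ 3
  - y is divisible by 3: restricts y to multiples of 3
  - x > 1: bounds one variable relative to a constant

The bounds confine x to {2, 3}. For each value, substitute into the equation:
  • x = 2: the equation gives -2y = 9, so y would not be an integer.
  • x = 3: the equation forces y = -5, but 3 does not divide -5.
Every case fails, so no integer solution exists.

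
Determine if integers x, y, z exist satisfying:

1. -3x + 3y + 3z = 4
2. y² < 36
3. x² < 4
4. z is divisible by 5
No

Even the single constraint (-3x + 3y + 3z = 4) is infeasible over the integers.

  - -3x + 3y + 3z = 4: every term on the left is divisible by 3, so the LHS ≡ 0 (mod 3), but the RHS 4 is not — no integer solution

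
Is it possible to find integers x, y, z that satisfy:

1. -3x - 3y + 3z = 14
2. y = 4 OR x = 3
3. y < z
No

Even the single constraint (-3x - 3y + 3z = 14) is infeasible over the integers.

  - -3x - 3y + 3z = 14: every term on the left is divisible by 3, so the LHS ≡ 0 (mod 3), but the RHS 14 is not — no integer solution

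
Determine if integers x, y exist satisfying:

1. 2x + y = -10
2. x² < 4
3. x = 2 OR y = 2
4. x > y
No

The full constraint system is jointly infeasible over the integers. Each constraint and what it forces:

  - 2x + y = -10: is a linear equation tying the variables together
  - x² < 4: restricts x to |x| ≤ 1
  - x = 2 OR y = 2: forces a choice: either x = 2 or y = 2
  - x > y: bounds one variable relative to another variable

Split on the disjunction (x = 2 OR y = 2):
  • If x = 2: this contradicts x² < 4, which requires |x| ≤ 1.
  • If y = 2: the equation forces x = -6, but x² < 4 requires |x| ≤ 1.
Both branches are infeasible, so the system has no integer solution.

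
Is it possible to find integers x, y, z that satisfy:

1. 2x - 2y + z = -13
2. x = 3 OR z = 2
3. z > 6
Yes

Take x = 3, y = 13, z = 7. Substituting into each constraint:
  (1) 2(3) - 2(13) + 7 = -13 ✓
  (2) x = 3, target 3 ✓ (first branch holds)
  (3) 7 > 6 ✓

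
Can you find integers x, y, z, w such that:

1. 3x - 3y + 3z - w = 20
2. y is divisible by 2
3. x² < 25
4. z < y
Yes

Take x = 2, y = 0, z = -2, w = -20. Substituting into each constraint:
  (1) 3(2) - 3(0) + 3(-2) + 20 = 20 ✓
  (2) 0 = 2 × 0, remainder 0 ✓
  (3) x² = (2)² = 4, and 4 < 25 ✓
  (4) -2 < 0 ✓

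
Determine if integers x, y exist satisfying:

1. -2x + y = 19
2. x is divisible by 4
Yes

Take x = 0, y = 19. Substituting into each constraint:
  (1) -2(0) + 19 = 19 ✓
  (2) 0 = 4 × 0, remainder 0 ✓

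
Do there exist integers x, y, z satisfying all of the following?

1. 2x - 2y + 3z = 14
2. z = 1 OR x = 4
Yes

Take x = 4, y = -3, z = 0. Substituting into each constraint:
  (1) 2(4) - 2(-3) + 3(0) = 14 ✓
  (2) x = 4, target 4 ✓ (second branch holds)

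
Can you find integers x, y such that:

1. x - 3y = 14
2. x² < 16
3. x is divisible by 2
Yes

Take x = 2, y = -4. Substituting into each constraint:
  (1) 2 - 3(-4) = 14 ✓
  (2) x² = (2)² = 4, and 4 < 16 ✓
  (3) 2 = 2 × 1, remainder 0 ✓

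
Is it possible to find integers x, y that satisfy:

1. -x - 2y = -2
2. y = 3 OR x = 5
Yes

Take x = -4, y = 3. Substituting into each constraint:
  (1) 4 - 2(3) = -2 ✓
  (2) y = 3, target 3 ✓ (first branch holds)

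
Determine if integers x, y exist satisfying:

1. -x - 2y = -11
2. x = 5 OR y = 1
Yes

Take x = 5, y = 3. Substituting into each constraint:
  (1) (-5) - 2(3) = -11 ✓
  (2) x = 5, target 5 ✓ (first branch holds)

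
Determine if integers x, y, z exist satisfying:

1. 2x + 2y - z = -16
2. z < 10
Yes

Take x = 0, y = -4, z = 8. Substituting into each constraint:
  (1) 2(0) + 2(-4) + (-8) = -16 ✓
  (2) 8 < 10 ✓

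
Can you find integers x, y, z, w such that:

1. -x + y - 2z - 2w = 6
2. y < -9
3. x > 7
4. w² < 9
Yes

Take x = 8, y = -10, z = -12, w = 0. Substituting into each constraint:
  (1) (-8) + (-10) - 2(-12) - 2(0) = 6 ✓
  (2) -10 < -9 ✓
  (3) 8 > 7 ✓
  (4) w² = (0)² = 0, and 0 < 9 ✓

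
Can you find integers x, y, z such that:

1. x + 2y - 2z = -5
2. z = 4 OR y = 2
Yes

Take x = 1, y = 2, z = 5. Substituting into each constraint:
  (1) 1 + 2(2) - 2(5) = -5 ✓
  (2) y = 2, target 2 ✓ (second branch holds)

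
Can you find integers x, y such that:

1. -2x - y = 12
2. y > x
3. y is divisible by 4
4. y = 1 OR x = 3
No

A contradictory subset is {-2x - y = 12, y > x, y = 1 OR x = 3}. No integer assignment can satisfy these jointly:

  - -2x - y = 12: is a linear equation tying the variables together
  - y > x: bounds one variable relative to another variable
  - y = 1 OR x = 3: forces a choice: either y = 1 or x = 3

Split on the disjunction (y = 1 OR x = 3):
  • If y = 1: with y = 1, every remaining term of the linear equation is divisible by 2, so the left side is ≡ 0 (mod 2); but the right side 13 ≡ 1 (mod 2). No integers can satisfy it.
  • If x = 3: the equation forces y = -18, giving (x, y) = (3, -18), which violates y > x.
Both branches are infeasible, so the system has no integer solution.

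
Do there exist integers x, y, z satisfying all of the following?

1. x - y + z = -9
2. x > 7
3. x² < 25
No

A contradictory subset is {x > 7, x² < 25}. No integer assignment can satisfy these jointly:

  - x > 7: bounds one variable relative to a constant
  - x² < 25: restricts x to |x| ≤ 4

Direct contradiction: the bounds on x require x ≥ 8 and x ≤ 4 simultaneously, which is empty.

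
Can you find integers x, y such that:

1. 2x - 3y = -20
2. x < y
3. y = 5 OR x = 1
No

A contradictory subset is {2x - 3y = -20, y = 5 OR x = 1}. No integer assignment can satisfy these jointly:

  - 2x - 3y = -20: is a linear equation tying the variables together
  - y = 5 OR x = 1: forces a choice: either y = 5 or x = 1

Split on the disjunction (y = 5 OR x = 1):
  • If y = 5: with y = 5, every remaining term of the linear equation is divisible by 2, so the left side is ≡ 0 (mod 2); but the right side -5 ≡ 1 (mod 2). No integers can satisfy it.
  • If x = 1: with x = 1, every remaining term of the linear equation is divisible by 3, so the left side is ≡ 0 (mod 3); but the right side -22 ≡ 2 (mod 3). No integers can satisfy it.
Both branches are infeasible, so the system has no integer solution.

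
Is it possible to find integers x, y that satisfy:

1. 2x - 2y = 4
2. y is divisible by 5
Yes

Take x = 2, y = 0. Substituting into each constraint:
  (1) 2(2) - 2(0) = 4 ✓
  (2) 0 = 5 × 0, remainder 0 ✓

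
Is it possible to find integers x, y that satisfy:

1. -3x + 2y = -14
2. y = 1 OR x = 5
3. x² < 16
No

The full constraint system is jointly infeasible over the integers. Each constraint and what it forces:

  - -3x + 2y = -14: is a linear equation tying the variables together
  - y = 1 OR x = 5: forces a choice: either y = 1 or x = 5
  - x² < 16: restricts x to |x| ≤ 3

Split on the disjunction (y = 1 OR x = 5):
  • If y = 1: with y = 1, every remaining term of the linear equation is divisible by 3, so the left side is ≡ 0 (mod 3); but the right side -16 ≡ 2 (mod 3). No integers can satisfy it.
  • If x = 5: this contradicts x² < 16, which requires |x| ≤ 3.
Both branches are infeasible, so the system has no integer solution.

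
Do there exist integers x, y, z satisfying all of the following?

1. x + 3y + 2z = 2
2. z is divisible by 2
Yes

Take x = 2, y = 0, z = 0. Substituting into each constraint:
  (1) 2 + 3(0) + 2(0) = 2 ✓
  (2) 0 = 2 × 0, remainder 0 ✓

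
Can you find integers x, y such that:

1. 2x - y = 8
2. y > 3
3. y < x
Yes

Take x = 6, y = 4. Substituting into each constraint:
  (1) 2(6) + (-4) = 8 ✓
  (2) 4 > 3 ✓
  (3) 4 < 6 ✓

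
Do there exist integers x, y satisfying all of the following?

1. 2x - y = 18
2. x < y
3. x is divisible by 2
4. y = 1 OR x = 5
No

A contradictory subset is {2x - y = 18, x < y, y = 1 OR x = 5}. No integer assignment can satisfy these jointly:

  - 2x - y = 18: is a linear equation tying the variables together
  - x < y: bounds one variable relative to another variable
  - y = 1 OR x = 5: forces a choice: either y = 1 or x = 5

Split on the disjunction (y = 1 OR x = 5):
  • If y = 1: with y = 1, every remaining term of the linear equation is divisible by 2, so the left side is ≡ 0 (mod 2); but the right side 19 ≡ 1 (mod 2). No integers can satisfy it.
  • If x = 5: the equation forces y = -8, giving (x, y) = (5, -8), which violates y > x.
Both branches are infeasible, so the system has no integer solution.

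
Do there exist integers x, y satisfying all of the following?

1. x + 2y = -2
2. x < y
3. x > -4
Yes

Take x = -2, y = 0. Substituting into each constraint:
  (1) (-2) + 2(0) = -2 ✓
  (2) -2 < 0 ✓
  (3) -2 > -4 ✓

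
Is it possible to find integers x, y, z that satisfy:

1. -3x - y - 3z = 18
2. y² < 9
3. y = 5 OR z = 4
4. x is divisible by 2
Yes

Take x = -10, y = 0, z = 4. Substituting into each constraint:
  (1) -3(-10) + 0 - 3(4) = 18 ✓
  (2) y² = (0)² = 0, and 0 < 9 ✓
  (3) z = 4, target 4 ✓ (second branch holds)
  (4) -10 = 2 × -5, remainder 0 ✓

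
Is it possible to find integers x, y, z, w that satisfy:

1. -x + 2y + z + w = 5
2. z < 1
Yes

Take x = 0, y = 0, z = 0, w = 5. Substituting into each constraint:
  (1) 0 + 2(0) + 0 + 5 = 5 ✓
  (2) 0 < 1 ✓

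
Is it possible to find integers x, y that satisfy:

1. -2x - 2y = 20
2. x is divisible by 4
Yes

Take x = 0, y = -10. Substituting into each constraint:
  (1) -2(0) - 2(-10) = 20 ✓
  (2) 0 = 4 × 0, remainder 0 ✓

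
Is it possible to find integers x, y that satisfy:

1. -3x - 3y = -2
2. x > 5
No

Even the single constraint (-3x - 3y = -2) is infeasible over the integers.

  - -3x - 3y = -2: every term on the left is divisible by 3, so the LHS ≡ 0 (mod 3), but the RHS -2 is not — no integer solution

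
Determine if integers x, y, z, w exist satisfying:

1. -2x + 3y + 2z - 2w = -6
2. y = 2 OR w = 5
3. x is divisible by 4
Yes

Take x = 0, y = 0, z = 2, w = 5. Substituting into each constraint:
  (1) -2(0) + 3(0) + 2(2) - 2(5) = -6 ✓
  (2) w = 5, target 5 ✓ (second branch holds)
  (3) 0 = 4 × 0, remainder 0 ✓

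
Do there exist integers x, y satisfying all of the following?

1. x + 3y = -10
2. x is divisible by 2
Yes

Take x = 2, y = -4. Substituting into each constraint:
  (1) 2 + 3(-4) = -10 ✓
  (2) 2 = 2 × 1, remainder 0 ✓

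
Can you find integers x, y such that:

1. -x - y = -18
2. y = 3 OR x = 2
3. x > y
Yes

Take x = 15, y = 3. Substituting into each constraint:
  (1) (-15) + (-3) = -18 ✓
  (2) y = 3, target 3 ✓ (first branch holds)
  (3) 15 > 3 ✓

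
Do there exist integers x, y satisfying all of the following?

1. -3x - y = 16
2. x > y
Yes

Take x = 0, y = -16. Substituting into each constraint:
  (1) -3(0) + 16 = 16 ✓
  (2) 0 > -16 ✓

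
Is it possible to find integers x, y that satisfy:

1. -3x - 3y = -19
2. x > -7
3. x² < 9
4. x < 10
No

Even the single constraint (-3x - 3y = -19) is infeasible over the integers.

  - -3x - 3y = -19: every term on the left is divisible by 3, so the LHS ≡ 0 (mod 3), but the RHS -19 is not — no integer solution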